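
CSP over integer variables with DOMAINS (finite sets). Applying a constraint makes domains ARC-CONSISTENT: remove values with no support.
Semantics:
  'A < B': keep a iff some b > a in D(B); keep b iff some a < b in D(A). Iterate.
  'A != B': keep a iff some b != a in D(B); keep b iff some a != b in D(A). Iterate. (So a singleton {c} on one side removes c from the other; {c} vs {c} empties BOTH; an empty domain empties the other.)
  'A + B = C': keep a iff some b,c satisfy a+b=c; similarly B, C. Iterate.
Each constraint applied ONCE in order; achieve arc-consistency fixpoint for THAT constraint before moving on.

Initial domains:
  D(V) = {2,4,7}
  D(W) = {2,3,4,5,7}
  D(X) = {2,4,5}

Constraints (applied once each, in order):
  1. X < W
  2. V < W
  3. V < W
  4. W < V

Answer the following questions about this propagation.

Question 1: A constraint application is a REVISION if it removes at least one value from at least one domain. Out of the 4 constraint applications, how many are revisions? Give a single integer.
Constraint 1 (X < W) on D(X)={2,4,5} D(W)={2,3,4,5,7}: W {2,3,4,5,7}->{3,4,5,7} => REVISION
Constraint 2 (V < W) on D(V)={2,4,7} D(W)={3,4,5,7}: V {2,4,7}->{2,4} => REVISION
Constraint 3 (V < W) on D(V)={2,4} D(W)={3,4,5,7}: no change => not a revision
Constraint 4 (W < V) on D(W)={3,4,5,7} D(V)={2,4}: W {3,4,5,7}->{3}; V {2,4}->{4} => REVISION
Total revisions = 3

Answer: 3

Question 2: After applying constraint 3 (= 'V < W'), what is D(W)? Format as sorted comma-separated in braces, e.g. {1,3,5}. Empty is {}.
Answer: {3,4,5,7}

Derivation:
Constraint 1 (X < W) on D(X)={2,4,5} D(W)={2,3,4,5,7}: W {2,3,4,5,7}->{3,4,5,7}
Constraint 2 (V < W) on D(V)={2,4,7} D(W)={3,4,5,7}: V {2,4,7}->{2,4}
Constraint 3 (V < W) on D(V)={2,4} D(W)={3,4,5,7}: no change
So after constraint 3: D(W) = {3,4,5,7}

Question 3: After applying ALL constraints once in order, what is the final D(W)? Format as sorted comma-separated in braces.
Constraint 1 (X < W) on D(X)={2,4,5} D(W)={2,3,4,5,7}: W {2,3,4,5,7}->{3,4,5,7}
Constraint 2 (V < W) on D(V)={2,4,7} D(W)={3,4,5,7}: V {2,4,7}->{2,4}
Constraint 3 (V < W) on D(V)={2,4} D(W)={3,4,5,7}: no change
Constraint 4 (W < V) on D(W)={3,4,5,7} D(V)={2,4}: W {3,4,5,7}->{3}; V {2,4}->{4}
So after all 4 constraints: D(W) = {3}

Answer: {3}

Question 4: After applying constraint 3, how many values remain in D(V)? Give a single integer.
Answer: 2

Derivation:
Constraint 1 (X < W) on D(X)={2,4,5} D(W)={2,3,4,5,7}: W {2,3,4,5,7}->{3,4,5,7}
Constraint 2 (V < W) on D(V)={2,4,7} D(W)={3,4,5,7}: V {2,4,7}->{2,4}
Constraint 3 (V < W) on D(V)={2,4} D(W)={3,4,5,7}: no change
So after constraint 3: D(V)={2,4}, size = 2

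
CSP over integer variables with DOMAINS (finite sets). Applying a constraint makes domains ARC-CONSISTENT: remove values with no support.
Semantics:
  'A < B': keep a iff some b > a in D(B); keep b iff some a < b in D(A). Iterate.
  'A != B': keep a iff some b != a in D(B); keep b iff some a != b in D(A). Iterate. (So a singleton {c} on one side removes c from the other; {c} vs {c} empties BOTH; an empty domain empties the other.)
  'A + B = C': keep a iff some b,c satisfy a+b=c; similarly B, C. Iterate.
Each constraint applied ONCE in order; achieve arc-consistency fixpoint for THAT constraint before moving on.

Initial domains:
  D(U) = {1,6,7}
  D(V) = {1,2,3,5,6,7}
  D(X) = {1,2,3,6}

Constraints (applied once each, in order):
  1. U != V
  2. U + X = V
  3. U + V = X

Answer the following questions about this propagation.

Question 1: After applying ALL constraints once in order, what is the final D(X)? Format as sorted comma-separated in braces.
Answer: {}

Derivation:
Constraint 1 (U != V) on D(U)={1,6,7} D(V)={1,2,3,5,6,7}: no change
Constraint 2 (U + X = V) on D(U)={1,6,7} D(X)={1,2,3,6} D(V)={1,2,3,5,6,7}: U {1,6,7}->{1,6}; X {1,2,3,6}->{1,2,6}; V {1,2,3,5,6,7}->{2,3,7}
Constraint 3 (U + V = X) on D(U)={1,6} D(V)={2,3,7} D(X)={1,2,6}: U {1,6}->{}; V {2,3,7}->{}; X {1,2,6}->{}
So after all 3 constraints: D(X) = {}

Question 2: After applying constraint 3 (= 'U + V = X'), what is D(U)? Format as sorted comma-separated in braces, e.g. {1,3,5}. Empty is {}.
Constraint 1 (U != V) on D(U)={1,6,7} D(V)={1,2,3,5,6,7}: no change
Constraint 2 (U + X = V) on D(U)={1,6,7} D(X)={1,2,3,6} D(V)={1,2,3,5,6,7}: U {1,6,7}->{1,6}; X {1,2,3,6}->{1,2,6}; V {1,2,3,5,6,7}->{2,3,7}
Constraint 3 (U + V = X) on D(U)={1,6} D(V)={2,3,7} D(X)={1,2,6}: U {1,6}->{}; V {2,3,7}->{}; X {1,2,6}->{}
So after constraint 3: D(U) = {}

Answer: {}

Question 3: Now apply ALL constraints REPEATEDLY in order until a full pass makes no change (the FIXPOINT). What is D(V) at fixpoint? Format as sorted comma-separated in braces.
pass 0 (initial): D(V)={1,2,3,5,6,7}
pass 1: U {1,6,7}->{}; V {1,2,3,5,6,7}->{}; X {1,2,3,6}->{}
pass 2: no change
Fixpoint after 2 passes: D(V) = {}

Answer: {}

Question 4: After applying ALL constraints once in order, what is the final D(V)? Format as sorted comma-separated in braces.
Constraint 1 (U != V) on D(U)={1,6,7} D(V)={1,2,3,5,6,7}: no change
Constraint 2 (U + X = V) on D(U)={1,6,7} D(X)={1,2,3,6} D(V)={1,2,3,5,6,7}: U {1,6,7}->{1,6}; X {1,2,3,6}->{1,2,6}; V {1,2,3,5,6,7}->{2,3,7}
Constraint 3 (U + V = X) on D(U)={1,6} D(V)={2,3,7} D(X)={1,2,6}: U {1,6}->{}; V {2,3,7}->{}; X {1,2,6}->{}
So after all 3 constraints: D(V) = {}

Answer: {}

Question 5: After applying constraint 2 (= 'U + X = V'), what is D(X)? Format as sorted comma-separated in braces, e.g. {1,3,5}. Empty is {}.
Answer: {1,2,6}

Derivation:
Constraint 1 (U != V) on D(U)={1,6,7} D(V)={1,2,3,5,6,7}: no change
Constraint 2 (U + X = V) on D(U)={1,6,7} D(X)={1,2,3,6} D(V)={1,2,3,5,6,7}: U {1,6,7}->{1,6}; X {1,2,3,6}->{1,2,6}; V {1,2,3,5,6,7}->{2,3,7}
So after constraint 2: D(X) = {1,2,6}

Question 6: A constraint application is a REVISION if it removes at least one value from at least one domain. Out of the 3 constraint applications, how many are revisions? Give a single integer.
Constraint 1 (U != V) on D(U)={1,6,7} D(V)={1,2,3,5,6,7}: no change => not a revision
Constraint 2 (U + X = V) on D(U)={1,6,7} D(X)={1,2,3,6} D(V)={1,2,3,5,6,7}: U {1,6,7}->{1,6}; X {1,2,3,6}->{1,2,6}; V {1,2,3,5,6,7}->{2,3,7} => REVISION
Constraint 3 (U + V = X) on D(U)={1,6} D(V)={2,3,7} D(X)={1,2,6}: U {1,6}->{}; V {2,3,7}->{}; X {1,2,6}->{} => REVISION
Total revisions = 2

Answer: 2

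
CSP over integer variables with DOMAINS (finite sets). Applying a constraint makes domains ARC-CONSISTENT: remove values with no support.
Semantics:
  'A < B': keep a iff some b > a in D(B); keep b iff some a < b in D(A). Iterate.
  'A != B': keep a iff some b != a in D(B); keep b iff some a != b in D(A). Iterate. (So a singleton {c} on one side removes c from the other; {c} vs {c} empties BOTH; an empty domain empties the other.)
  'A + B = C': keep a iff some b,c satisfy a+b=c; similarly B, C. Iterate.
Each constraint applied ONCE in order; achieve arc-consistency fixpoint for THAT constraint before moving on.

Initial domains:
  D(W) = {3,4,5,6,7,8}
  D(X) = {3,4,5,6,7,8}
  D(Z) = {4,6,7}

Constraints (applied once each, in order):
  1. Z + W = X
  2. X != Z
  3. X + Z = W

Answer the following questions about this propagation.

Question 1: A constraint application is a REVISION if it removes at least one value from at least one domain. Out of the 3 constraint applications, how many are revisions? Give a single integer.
Answer: 2

Derivation:
Constraint 1 (Z + W = X) on D(Z)={4,6,7} D(W)={3,4,5,6,7,8} D(X)={3,4,5,6,7,8}: Z {4,6,7}->{4}; W {3,4,5,6,7,8}->{3,4}; X {3,4,5,6,7,8}->{7,8} => REVISION
Constraint 2 (X != Z) on D(X)={7,8} D(Z)={4}: no change => not a revision
Constraint 3 (X + Z = W) on D(X)={7,8} D(Z)={4} D(W)={3,4}: X {7,8}->{}; Z {4}->{}; W {3,4}->{} => REVISION
Total revisions = 2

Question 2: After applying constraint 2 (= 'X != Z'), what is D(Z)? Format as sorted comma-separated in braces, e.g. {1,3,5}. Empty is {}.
Constraint 1 (Z + W = X) on D(Z)={4,6,7} D(W)={3,4,5,6,7,8} D(X)={3,4,5,6,7,8}: Z {4,6,7}->{4}; W {3,4,5,6,7,8}->{3,4}; X {3,4,5,6,7,8}->{7,8}
Constraint 2 (X != Z) on D(X)={7,8} D(Z)={4}: no change
So after constraint 2: D(Z) = {4}

Answer: {4}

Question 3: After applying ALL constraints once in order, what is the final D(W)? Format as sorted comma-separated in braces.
Answer: {}

Derivation:
Constraint 1 (Z + W = X) on D(Z)={4,6,7} D(W)={3,4,5,6,7,8} D(X)={3,4,5,6,7,8}: Z {4,6,7}->{4}; W {3,4,5,6,7,8}->{3,4}; X {3,4,5,6,7,8}->{7,8}
Constraint 2 (X != Z) on D(X)={7,8} D(Z)={4}: no change
Constraint 3 (X + Z = W) on D(X)={7,8} D(Z)={4} D(W)={3,4}: X {7,8}->{}; Z {4}->{}; W {3,4}->{}
So after all 3 constraints: D(W) = {}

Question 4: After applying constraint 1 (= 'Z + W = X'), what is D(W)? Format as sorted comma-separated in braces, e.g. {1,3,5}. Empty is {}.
Answer: {3,4}

Derivation:
Constraint 1 (Z + W = X) on D(Z)={4,6,7} D(W)={3,4,5,6,7,8} D(X)={3,4,5,6,7,8}: Z {4,6,7}->{4}; W {3,4,5,6,7,8}->{3,4}; X {3,4,5,6,7,8}->{7,8}
So after constraint 1: D(W) = {3,4}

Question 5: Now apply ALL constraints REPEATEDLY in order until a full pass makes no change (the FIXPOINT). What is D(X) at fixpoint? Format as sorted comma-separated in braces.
pass 0 (initial): D(X)={3,4,5,6,7,8}
pass 1: W {3,4,5,6,7,8}->{}; X {3,4,5,6,7,8}->{}; Z {4,6,7}->{}
pass 2: no change
Fixpoint after 2 passes: D(X) = {}

Answer: {}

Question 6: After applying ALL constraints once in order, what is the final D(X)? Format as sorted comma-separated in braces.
Answer: {}

Derivation:
Constraint 1 (Z + W = X) on D(Z)={4,6,7} D(W)={3,4,5,6,7,8} D(X)={3,4,5,6,7,8}: Z {4,6,7}->{4}; W {3,4,5,6,7,8}->{3,4}; X {3,4,5,6,7,8}->{7,8}
Constraint 2 (X != Z) on D(X)={7,8} D(Z)={4}: no change
Constraint 3 (X + Z = W) on D(X)={7,8} D(Z)={4} D(W)={3,4}: X {7,8}->{}; Z {4}->{}; W {3,4}->{}
So after all 3 constraints: D(X) = {}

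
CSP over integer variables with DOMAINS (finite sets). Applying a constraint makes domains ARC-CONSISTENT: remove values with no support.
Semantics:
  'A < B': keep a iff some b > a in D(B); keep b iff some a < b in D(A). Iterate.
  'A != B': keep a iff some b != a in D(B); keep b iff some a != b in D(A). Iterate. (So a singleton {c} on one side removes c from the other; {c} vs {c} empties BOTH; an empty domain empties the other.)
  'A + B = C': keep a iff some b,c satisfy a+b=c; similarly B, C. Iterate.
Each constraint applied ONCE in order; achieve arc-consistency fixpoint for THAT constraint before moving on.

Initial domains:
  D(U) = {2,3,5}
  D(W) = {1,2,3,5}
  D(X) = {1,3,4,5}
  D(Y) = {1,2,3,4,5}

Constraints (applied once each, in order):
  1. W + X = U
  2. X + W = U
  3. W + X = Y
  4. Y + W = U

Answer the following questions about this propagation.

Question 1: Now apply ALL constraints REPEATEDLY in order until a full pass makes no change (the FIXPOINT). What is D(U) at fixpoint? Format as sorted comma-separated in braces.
Answer: {}

Derivation:
pass 0 (initial): D(U)={2,3,5}
pass 1: U {2,3,5}->{3,5}; W {1,2,3,5}->{1,2}; X {1,3,4,5}->{1,3,4}; Y {1,2,3,4,5}->{2,3,4}
pass 2: X {1,3,4}->{1,3}
pass 3: U {3,5}->{5}; W {1,2}->{2}; X {1,3}->{1}; Y {2,3,4}->{3}
pass 4: U {5}->{}; W {2}->{}; X {1}->{}; Y {3}->{}
pass 5: no change
Fixpoint after 5 passes: D(U) = {}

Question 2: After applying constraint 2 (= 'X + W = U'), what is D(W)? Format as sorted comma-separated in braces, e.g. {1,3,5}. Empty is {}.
Answer: {1,2}

Derivation:
Constraint 1 (W + X = U) on D(W)={1,2,3,5} D(X)={1,3,4,5} D(U)={2,3,5}: W {1,2,3,5}->{1,2}; X {1,3,4,5}->{1,3,4}
Constraint 2 (X + W = U) on D(X)={1,3,4} D(W)={1,2} D(U)={2,3,5}: no change
So after constraint 2: D(W) = {1,2}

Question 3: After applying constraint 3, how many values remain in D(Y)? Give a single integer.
Constraint 1 (W + X = U) on D(W)={1,2,3,5} D(X)={1,3,4,5} D(U)={2,3,5}: W {1,2,3,5}->{1,2}; X {1,3,4,5}->{1,3,4}
Constraint 2 (X + W = U) on D(X)={1,3,4} D(W)={1,2} D(U)={2,3,5}: no change
Constraint 3 (W + X = Y) on D(W)={1,2} D(X)={1,3,4} D(Y)={1,2,3,4,5}: Y {1,2,3,4,5}->{2,3,4,5}
So after constraint 3: D(Y)={2,3,4,5}, size = 4

Answer: 4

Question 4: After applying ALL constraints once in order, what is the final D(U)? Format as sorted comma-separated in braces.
Answer: {3,5}

Derivation:
Constraint 1 (W + X = U) on D(W)={1,2,3,5} D(X)={1,3,4,5} D(U)={2,3,5}: W {1,2,3,5}->{1,2}; X {1,3,4,5}->{1,3,4}
Constraint 2 (X + W = U) on D(X)={1,3,4} D(W)={1,2} D(U)={2,3,5}: no change
Constraint 3 (W + X = Y) on D(W)={1,2} D(X)={1,3,4} D(Y)={1,2,3,4,5}: Y {1,2,3,4,5}->{2,3,4,5}
Constraint 4 (Y + W = U) on D(Y)={2,3,4,5} D(W)={1,2} D(U)={2,3,5}: Y {2,3,4,5}->{2,3,4}; U {2,3,5}->{3,5}
So after all 4 constraints: D(U) = {3,5}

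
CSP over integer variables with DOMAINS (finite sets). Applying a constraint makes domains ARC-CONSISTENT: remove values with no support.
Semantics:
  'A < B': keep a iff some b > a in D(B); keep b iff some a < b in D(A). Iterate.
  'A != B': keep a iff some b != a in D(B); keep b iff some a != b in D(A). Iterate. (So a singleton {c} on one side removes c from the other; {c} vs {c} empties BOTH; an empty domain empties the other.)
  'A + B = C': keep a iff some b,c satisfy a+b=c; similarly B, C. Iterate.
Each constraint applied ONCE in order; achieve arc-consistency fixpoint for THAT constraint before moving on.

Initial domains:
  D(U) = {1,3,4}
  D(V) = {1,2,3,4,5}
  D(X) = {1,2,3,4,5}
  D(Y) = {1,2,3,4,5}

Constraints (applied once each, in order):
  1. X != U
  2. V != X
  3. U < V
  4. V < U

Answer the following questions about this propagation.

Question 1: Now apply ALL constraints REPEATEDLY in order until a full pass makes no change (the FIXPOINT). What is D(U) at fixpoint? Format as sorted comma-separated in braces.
pass 0 (initial): D(U)={1,3,4}
pass 1: U {1,3,4}->{3,4}; V {1,2,3,4,5}->{2,3}
pass 2: U {3,4}->{}; V {2,3}->{}
pass 3: X {1,2,3,4,5}->{}
pass 4: no change
Fixpoint after 4 passes: D(U) = {}

Answer: {}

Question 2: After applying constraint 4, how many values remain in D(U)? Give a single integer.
Constraint 1 (X != U) on D(X)={1,2,3,4,5} D(U)={1,3,4}: no change
Constraint 2 (V != X) on D(V)={1,2,3,4,5} D(X)={1,2,3,4,5}: no change
Constraint 3 (U < V) on D(U)={1,3,4} D(V)={1,2,3,4,5}: V {1,2,3,4,5}->{2,3,4,5}
Constraint 4 (V < U) on D(V)={2,3,4,5} D(U)={1,3,4}: V {2,3,4,5}->{2,3}; U {1,3,4}->{3,4}
So after constraint 4: D(U)={3,4}, size = 2

Answer: 2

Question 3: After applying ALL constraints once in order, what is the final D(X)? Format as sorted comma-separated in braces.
Answer: {1,2,3,4,5}

Derivation:
Constraint 1 (X != U) on D(X)={1,2,3,4,5} D(U)={1,3,4}: no change
Constraint 2 (V != X) on D(V)={1,2,3,4,5} D(X)={1,2,3,4,5}: no change
Constraint 3 (U < V) on D(U)={1,3,4} D(V)={1,2,3,4,5}: V {1,2,3,4,5}->{2,3,4,5}
Constraint 4 (V < U) on D(V)={2,3,4,5} D(U)={1,3,4}: V {2,3,4,5}->{2,3}; U {1,3,4}->{3,4}
So after all 4 constraints: D(X) = {1,2,3,4,5}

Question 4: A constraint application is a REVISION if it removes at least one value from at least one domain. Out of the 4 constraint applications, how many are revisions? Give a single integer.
Answer: 2

Derivation:
Constraint 1 (X != U) on D(X)={1,2,3,4,5} D(U)={1,3,4}: no change => not a revision
Constraint 2 (V != X) on D(V)={1,2,3,4,5} D(X)={1,2,3,4,5}: no change => not a revision
Constraint 3 (U < V) on D(U)={1,3,4} D(V)={1,2,3,4,5}: V {1,2,3,4,5}->{2,3,4,5} => REVISION
Constraint 4 (V < U) on D(V)={2,3,4,5} D(U)={1,3,4}: V {2,3,4,5}->{2,3}; U {1,3,4}->{3,4} => REVISION
Total revisions = 2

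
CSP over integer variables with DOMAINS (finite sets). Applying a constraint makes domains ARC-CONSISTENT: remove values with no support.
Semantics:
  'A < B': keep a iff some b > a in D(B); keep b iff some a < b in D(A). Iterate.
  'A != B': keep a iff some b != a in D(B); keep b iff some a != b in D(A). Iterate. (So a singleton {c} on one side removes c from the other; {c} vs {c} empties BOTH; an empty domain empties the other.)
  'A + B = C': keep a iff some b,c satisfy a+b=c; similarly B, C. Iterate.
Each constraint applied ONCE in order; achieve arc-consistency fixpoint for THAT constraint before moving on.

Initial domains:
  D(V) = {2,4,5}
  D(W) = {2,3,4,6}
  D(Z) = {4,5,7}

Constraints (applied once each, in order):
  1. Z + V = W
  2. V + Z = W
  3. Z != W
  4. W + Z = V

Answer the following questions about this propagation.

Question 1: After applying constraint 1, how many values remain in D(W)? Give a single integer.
Constraint 1 (Z + V = W) on D(Z)={4,5,7} D(V)={2,4,5} D(W)={2,3,4,6}: Z {4,5,7}->{4}; V {2,4,5}->{2}; W {2,3,4,6}->{6}
So after constraint 1: D(W)={6}, size = 1

Answer: 1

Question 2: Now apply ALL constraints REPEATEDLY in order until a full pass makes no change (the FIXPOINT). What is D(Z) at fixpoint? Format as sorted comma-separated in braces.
pass 0 (initial): D(Z)={4,5,7}
pass 1: V {2,4,5}->{}; W {2,3,4,6}->{}; Z {4,5,7}->{}
pass 2: no change
Fixpoint after 2 passes: D(Z) = {}

Answer: {}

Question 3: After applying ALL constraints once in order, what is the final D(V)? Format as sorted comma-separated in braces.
Constraint 1 (Z + V = W) on D(Z)={4,5,7} D(V)={2,4,5} D(W)={2,3,4,6}: Z {4,5,7}->{4}; V {2,4,5}->{2}; W {2,3,4,6}->{6}
Constraint 2 (V + Z = W) on D(V)={2} D(Z)={4} D(W)={6}: no change
Constraint 3 (Z != W) on D(Z)={4} D(W)={6}: no change
Constraint 4 (W + Z = V) on D(W)={6} D(Z)={4} D(V)={2}: W {6}->{}; Z {4}->{}; V {2}->{}
So after all 4 constraints: D(V) = {}

Answer: {}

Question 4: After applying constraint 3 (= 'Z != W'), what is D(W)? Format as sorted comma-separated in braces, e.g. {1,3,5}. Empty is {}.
Answer: {6}

Derivation:
Constraint 1 (Z + V = W) on D(Z)={4,5,7} D(V)={2,4,5} D(W)={2,3,4,6}: Z {4,5,7}->{4}; V {2,4,5}->{2}; W {2,3,4,6}->{6}
Constraint 2 (V + Z = W) on D(V)={2} D(Z)={4} D(W)={6}: no change
Constraint 3 (Z != W) on D(Z)={4} D(W)={6}: no change
So after constraint 3: D(W) = {6}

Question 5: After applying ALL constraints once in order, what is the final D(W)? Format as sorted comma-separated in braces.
Answer: {}

Derivation:
Constraint 1 (Z + V = W) on D(Z)={4,5,7} D(V)={2,4,5} D(W)={2,3,4,6}: Z {4,5,7}->{4}; V {2,4,5}->{2}; W {2,3,4,6}->{6}
Constraint 2 (V + Z = W) on D(V)={2} D(Z)={4} D(W)={6}: no change
Constraint 3 (Z != W) on D(Z)={4} D(W)={6}: no change
Constraint 4 (W + Z = V) on D(W)={6} D(Z)={4} D(V)={2}: W {6}->{}; Z {4}->{}; V {2}->{}
So after all 4 constraints: D(W) = {}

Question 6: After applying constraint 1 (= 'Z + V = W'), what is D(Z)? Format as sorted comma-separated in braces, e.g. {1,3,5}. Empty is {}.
Answer: {4}

Derivation:
Constraint 1 (Z + V = W) on D(Z)={4,5,7} D(V)={2,4,5} D(W)={2,3,4,6}: Z {4,5,7}->{4}; V {2,4,5}->{2}; W {2,3,4,6}->{6}
So after constraint 1: D(Z) = {4}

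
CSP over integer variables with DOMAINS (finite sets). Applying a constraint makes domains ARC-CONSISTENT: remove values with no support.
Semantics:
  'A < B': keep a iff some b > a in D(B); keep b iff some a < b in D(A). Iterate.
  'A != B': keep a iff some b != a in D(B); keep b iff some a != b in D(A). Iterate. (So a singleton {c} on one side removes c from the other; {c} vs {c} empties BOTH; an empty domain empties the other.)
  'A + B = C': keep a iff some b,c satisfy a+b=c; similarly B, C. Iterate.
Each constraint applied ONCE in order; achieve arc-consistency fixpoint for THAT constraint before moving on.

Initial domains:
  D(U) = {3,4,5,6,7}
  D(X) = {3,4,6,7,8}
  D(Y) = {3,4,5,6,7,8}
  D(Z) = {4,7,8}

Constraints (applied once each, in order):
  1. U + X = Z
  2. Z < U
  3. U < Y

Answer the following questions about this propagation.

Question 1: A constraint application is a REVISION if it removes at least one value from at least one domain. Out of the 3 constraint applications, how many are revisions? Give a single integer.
Answer: 3

Derivation:
Constraint 1 (U + X = Z) on D(U)={3,4,5,6,7} D(X)={3,4,6,7,8} D(Z)={4,7,8}: U {3,4,5,6,7}->{3,4,5}; X {3,4,6,7,8}->{3,4}; Z {4,7,8}->{7,8} => REVISION
Constraint 2 (Z < U) on D(Z)={7,8} D(U)={3,4,5}: Z {7,8}->{}; U {3,4,5}->{} => REVISION
Constraint 3 (U < Y) on D(U)={} D(Y)={3,4,5,6,7,8}: Y {3,4,5,6,7,8}->{} => REVISION
Total revisions = 3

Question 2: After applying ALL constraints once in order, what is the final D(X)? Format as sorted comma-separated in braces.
Answer: {3,4}

Derivation:
Constraint 1 (U + X = Z) on D(U)={3,4,5,6,7} D(X)={3,4,6,7,8} D(Z)={4,7,8}: U {3,4,5,6,7}->{3,4,5}; X {3,4,6,7,8}->{3,4}; Z {4,7,8}->{7,8}
Constraint 2 (Z < U) on D(Z)={7,8} D(U)={3,4,5}: Z {7,8}->{}; U {3,4,5}->{}
Constraint 3 (U < Y) on D(U)={} D(Y)={3,4,5,6,7,8}: Y {3,4,5,6,7,8}->{}
So after all 3 constraints: D(X) = {3,4}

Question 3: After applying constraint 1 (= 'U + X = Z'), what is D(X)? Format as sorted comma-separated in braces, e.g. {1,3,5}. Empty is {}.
Constraint 1 (U + X = Z) on D(U)={3,4,5,6,7} D(X)={3,4,6,7,8} D(Z)={4,7,8}: U {3,4,5,6,7}->{3,4,5}; X {3,4,6,7,8}->{3,4}; Z {4,7,8}->{7,8}
So after constraint 1: D(X) = {3,4}

Answer: {3,4}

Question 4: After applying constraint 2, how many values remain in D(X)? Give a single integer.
Constraint 1 (U + X = Z) on D(U)={3,4,5,6,7} D(X)={3,4,6,7,8} D(Z)={4,7,8}: U {3,4,5,6,7}->{3,4,5}; X {3,4,6,7,8}->{3,4}; Z {4,7,8}->{7,8}
Constraint 2 (Z < U) on D(Z)={7,8} D(U)={3,4,5}: Z {7,8}->{}; U {3,4,5}->{}
So after constraint 2: D(X)={3,4}, size = 2

Answer: 2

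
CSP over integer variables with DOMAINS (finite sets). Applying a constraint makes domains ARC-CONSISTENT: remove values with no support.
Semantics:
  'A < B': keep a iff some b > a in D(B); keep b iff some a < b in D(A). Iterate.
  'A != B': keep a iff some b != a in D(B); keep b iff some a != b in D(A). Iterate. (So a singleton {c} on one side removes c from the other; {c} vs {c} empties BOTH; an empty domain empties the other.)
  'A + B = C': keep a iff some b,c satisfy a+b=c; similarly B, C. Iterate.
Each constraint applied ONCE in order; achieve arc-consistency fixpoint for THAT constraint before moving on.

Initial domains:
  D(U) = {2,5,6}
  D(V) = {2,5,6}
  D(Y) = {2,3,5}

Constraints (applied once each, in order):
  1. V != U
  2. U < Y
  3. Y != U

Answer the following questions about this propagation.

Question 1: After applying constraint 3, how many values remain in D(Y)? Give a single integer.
Constraint 1 (V != U) on D(V)={2,5,6} D(U)={2,5,6}: no change
Constraint 2 (U < Y) on D(U)={2,5,6} D(Y)={2,3,5}: U {2,5,6}->{2}; Y {2,3,5}->{3,5}
Constraint 3 (Y != U) on D(Y)={3,5} D(U)={2}: no change
So after constraint 3: D(Y)={3,5}, size = 2

Answer: 2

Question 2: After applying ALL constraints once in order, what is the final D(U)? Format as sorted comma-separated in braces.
Constraint 1 (V != U) on D(V)={2,5,6} D(U)={2,5,6}: no change
Constraint 2 (U < Y) on D(U)={2,5,6} D(Y)={2,3,5}: U {2,5,6}->{2}; Y {2,3,5}->{3,5}
Constraint 3 (Y != U) on D(Y)={3,5} D(U)={2}: no change
So after all 3 constraints: D(U) = {2}

Answer: {2}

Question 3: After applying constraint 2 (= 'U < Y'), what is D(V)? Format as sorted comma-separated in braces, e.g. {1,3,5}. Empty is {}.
Answer: {2,5,6}

Derivation:
Constraint 1 (V != U) on D(V)={2,5,6} D(U)={2,5,6}: no change
Constraint 2 (U < Y) on D(U)={2,5,6} D(Y)={2,3,5}: U {2,5,6}->{2}; Y {2,3,5}->{3,5}
So after constraint 2: D(V) = {2,5,6}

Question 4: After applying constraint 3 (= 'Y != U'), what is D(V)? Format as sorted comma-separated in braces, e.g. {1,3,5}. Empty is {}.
Constraint 1 (V != U) on D(V)={2,5,6} D(U)={2,5,6}: no change
Constraint 2 (U < Y) on D(U)={2,5,6} D(Y)={2,3,5}: U {2,5,6}->{2}; Y {2,3,5}->{3,5}
Constraint 3 (Y != U) on D(Y)={3,5} D(U)={2}: no change
So after constraint 3: D(V) = {2,5,6}

Answer: {2,5,6}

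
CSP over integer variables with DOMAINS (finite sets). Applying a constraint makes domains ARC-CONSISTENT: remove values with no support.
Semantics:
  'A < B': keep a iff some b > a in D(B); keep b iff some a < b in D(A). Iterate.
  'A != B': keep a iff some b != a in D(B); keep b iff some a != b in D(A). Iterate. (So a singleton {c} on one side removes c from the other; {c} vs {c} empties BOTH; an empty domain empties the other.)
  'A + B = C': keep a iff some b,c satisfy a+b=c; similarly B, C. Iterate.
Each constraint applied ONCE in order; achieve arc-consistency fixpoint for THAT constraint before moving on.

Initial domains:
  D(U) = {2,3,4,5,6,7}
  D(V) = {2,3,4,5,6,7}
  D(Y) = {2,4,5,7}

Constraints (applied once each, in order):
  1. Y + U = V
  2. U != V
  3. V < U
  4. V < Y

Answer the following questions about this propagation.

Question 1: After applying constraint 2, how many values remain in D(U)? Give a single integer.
Constraint 1 (Y + U = V) on D(Y)={2,4,5,7} D(U)={2,3,4,5,6,7} D(V)={2,3,4,5,6,7}: Y {2,4,5,7}->{2,4,5}; U {2,3,4,5,6,7}->{2,3,4,5}; V {2,3,4,5,6,7}->{4,5,6,7}
Constraint 2 (U != V) on D(U)={2,3,4,5} D(V)={4,5,6,7}: no change
So after constraint 2: D(U)={2,3,4,5}, size = 4

Answer: 4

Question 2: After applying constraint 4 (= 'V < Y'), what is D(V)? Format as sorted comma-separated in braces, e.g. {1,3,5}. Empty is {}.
Constraint 1 (Y + U = V) on D(Y)={2,4,5,7} D(U)={2,3,4,5,6,7} D(V)={2,3,4,5,6,7}: Y {2,4,5,7}->{2,4,5}; U {2,3,4,5,6,7}->{2,3,4,5}; V {2,3,4,5,6,7}->{4,5,6,7}
Constraint 2 (U != V) on D(U)={2,3,4,5} D(V)={4,5,6,7}: no change
Constraint 3 (V < U) on D(V)={4,5,6,7} D(U)={2,3,4,5}: V {4,5,6,7}->{4}; U {2,3,4,5}->{5}
Constraint 4 (V < Y) on D(V)={4} D(Y)={2,4,5}: Y {2,4,5}->{5}
So after constraint 4: D(V) = {4}

Answer: {4}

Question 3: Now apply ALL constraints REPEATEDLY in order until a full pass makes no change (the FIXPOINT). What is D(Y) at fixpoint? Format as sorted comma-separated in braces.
pass 0 (initial): D(Y)={2,4,5,7}
pass 1: U {2,3,4,5,6,7}->{5}; V {2,3,4,5,6,7}->{4}; Y {2,4,5,7}->{5}
pass 2: U {5}->{}; V {4}->{}; Y {5}->{}
pass 3: no change
Fixpoint after 3 passes: D(Y) = {}

Answer: {}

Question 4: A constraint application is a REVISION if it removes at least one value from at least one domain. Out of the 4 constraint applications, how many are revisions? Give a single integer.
Constraint 1 (Y + U = V) on D(Y)={2,4,5,7} D(U)={2,3,4,5,6,7} D(V)={2,3,4,5,6,7}: Y {2,4,5,7}->{2,4,5}; U {2,3,4,5,6,7}->{2,3,4,5}; V {2,3,4,5,6,7}->{4,5,6,7} => REVISION
Constraint 2 (U != V) on D(U)={2,3,4,5} D(V)={4,5,6,7}: no change => not a revision
Constraint 3 (V < U) on D(V)={4,5,6,7} D(U)={2,3,4,5}: V {4,5,6,7}->{4}; U {2,3,4,5}->{5} => REVISION
Constraint 4 (V < Y) on D(V)={4} D(Y)={2,4,5}: Y {2,4,5}->{5} => REVISION
Total revisions = 3

Answer: 3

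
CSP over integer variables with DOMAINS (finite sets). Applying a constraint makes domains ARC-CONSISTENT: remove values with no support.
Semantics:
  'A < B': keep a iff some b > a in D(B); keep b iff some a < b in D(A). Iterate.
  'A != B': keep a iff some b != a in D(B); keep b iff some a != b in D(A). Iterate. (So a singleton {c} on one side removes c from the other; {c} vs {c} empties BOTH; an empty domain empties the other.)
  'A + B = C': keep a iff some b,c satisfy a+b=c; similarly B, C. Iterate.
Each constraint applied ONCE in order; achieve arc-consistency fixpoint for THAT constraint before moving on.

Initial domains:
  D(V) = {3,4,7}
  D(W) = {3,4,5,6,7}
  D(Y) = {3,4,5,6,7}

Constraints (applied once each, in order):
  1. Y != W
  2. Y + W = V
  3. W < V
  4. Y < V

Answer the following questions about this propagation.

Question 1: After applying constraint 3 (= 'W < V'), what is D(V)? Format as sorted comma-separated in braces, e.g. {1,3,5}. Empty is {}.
Answer: {7}

Derivation:
Constraint 1 (Y != W) on D(Y)={3,4,5,6,7} D(W)={3,4,5,6,7}: no change
Constraint 2 (Y + W = V) on D(Y)={3,4,5,6,7} D(W)={3,4,5,6,7} D(V)={3,4,7}: Y {3,4,5,6,7}->{3,4}; W {3,4,5,6,7}->{3,4}; V {3,4,7}->{7}
Constraint 3 (W < V) on D(W)={3,4} D(V)={7}: no change
So after constraint 3: D(V) = {7}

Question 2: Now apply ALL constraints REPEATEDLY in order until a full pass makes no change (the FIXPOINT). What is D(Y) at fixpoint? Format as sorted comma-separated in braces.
pass 0 (initial): D(Y)={3,4,5,6,7}
pass 1: V {3,4,7}->{7}; W {3,4,5,6,7}->{3,4}; Y {3,4,5,6,7}->{3,4}
pass 2: no change
Fixpoint after 2 passes: D(Y) = {3,4}

Answer: {3,4}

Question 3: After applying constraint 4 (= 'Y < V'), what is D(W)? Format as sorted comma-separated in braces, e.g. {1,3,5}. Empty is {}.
Constraint 1 (Y != W) on D(Y)={3,4,5,6,7} D(W)={3,4,5,6,7}: no change
Constraint 2 (Y + W = V) on D(Y)={3,4,5,6,7} D(W)={3,4,5,6,7} D(V)={3,4,7}: Y {3,4,5,6,7}->{3,4}; W {3,4,5,6,7}->{3,4}; V {3,4,7}->{7}
Constraint 3 (W < V) on D(W)={3,4} D(V)={7}: no change
Constraint 4 (Y < V) on D(Y)={3,4} D(V)={7}: no change
So after constraint 4: D(W) = {3,4}

Answer: {3,4}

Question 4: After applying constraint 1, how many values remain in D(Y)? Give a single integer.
Answer: 5

Derivation:
Constraint 1 (Y != W) on D(Y)={3,4,5,6,7} D(W)={3,4,5,6,7}: no change
So after constraint 1: D(Y)={3,4,5,6,7}, size = 5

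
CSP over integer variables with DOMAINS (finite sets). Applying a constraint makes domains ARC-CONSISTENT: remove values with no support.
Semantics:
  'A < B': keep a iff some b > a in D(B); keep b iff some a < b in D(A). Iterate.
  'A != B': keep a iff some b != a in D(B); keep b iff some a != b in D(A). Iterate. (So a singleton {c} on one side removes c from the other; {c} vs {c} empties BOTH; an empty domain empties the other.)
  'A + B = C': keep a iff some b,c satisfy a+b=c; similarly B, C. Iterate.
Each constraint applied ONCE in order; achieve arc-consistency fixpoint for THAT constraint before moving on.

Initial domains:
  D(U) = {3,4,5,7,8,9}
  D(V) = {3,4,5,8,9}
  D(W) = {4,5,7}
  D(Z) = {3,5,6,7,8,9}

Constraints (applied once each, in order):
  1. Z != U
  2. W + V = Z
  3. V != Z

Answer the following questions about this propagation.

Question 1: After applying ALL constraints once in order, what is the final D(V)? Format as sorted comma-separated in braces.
Answer: {3,4,5}

Derivation:
Constraint 1 (Z != U) on D(Z)={3,5,6,7,8,9} D(U)={3,4,5,7,8,9}: no change
Constraint 2 (W + V = Z) on D(W)={4,5,7} D(V)={3,4,5,8,9} D(Z)={3,5,6,7,8,9}: W {4,5,7}->{4,5}; V {3,4,5,8,9}->{3,4,5}; Z {3,5,6,7,8,9}->{7,8,9}
Constraint 3 (V != Z) on D(V)={3,4,5} D(Z)={7,8,9}: no change
So after all 3 constraints: D(V) = {3,4,5}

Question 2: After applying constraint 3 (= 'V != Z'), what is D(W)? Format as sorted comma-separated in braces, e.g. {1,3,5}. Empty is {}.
Constraint 1 (Z != U) on D(Z)={3,5,6,7,8,9} D(U)={3,4,5,7,8,9}: no change
Constraint 2 (W + V = Z) on D(W)={4,5,7} D(V)={3,4,5,8,9} D(Z)={3,5,6,7,8,9}: W {4,5,7}->{4,5}; V {3,4,5,8,9}->{3,4,5}; Z {3,5,6,7,8,9}->{7,8,9}
Constraint 3 (V != Z) on D(V)={3,4,5} D(Z)={7,8,9}: no change
So after constraint 3: D(W) = {4,5}

Answer: {4,5}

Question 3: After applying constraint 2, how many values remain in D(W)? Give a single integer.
Answer: 2

Derivation:
Constraint 1 (Z != U) on D(Z)={3,5,6,7,8,9} D(U)={3,4,5,7,8,9}: no change
Constraint 2 (W + V = Z) on D(W)={4,5,7} D(V)={3,4,5,8,9} D(Z)={3,5,6,7,8,9}: W {4,5,7}->{4,5}; V {3,4,5,8,9}->{3,4,5}; Z {3,5,6,7,8,9}->{7,8,9}
So after constraint 2: D(W)={4,5}, size = 2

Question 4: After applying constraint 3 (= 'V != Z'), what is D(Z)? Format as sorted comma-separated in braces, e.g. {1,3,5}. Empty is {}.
Answer: {7,8,9}

Derivation:
Constraint 1 (Z != U) on D(Z)={3,5,6,7,8,9} D(U)={3,4,5,7,8,9}: no change
Constraint 2 (W + V = Z) on D(W)={4,5,7} D(V)={3,4,5,8,9} D(Z)={3,5,6,7,8,9}: W {4,5,7}->{4,5}; V {3,4,5,8,9}->{3,4,5}; Z {3,5,6,7,8,9}->{7,8,9}
Constraint 3 (V != Z) on D(V)={3,4,5} D(Z)={7,8,9}: no change
So after constraint 3: D(Z) = {7,8,9}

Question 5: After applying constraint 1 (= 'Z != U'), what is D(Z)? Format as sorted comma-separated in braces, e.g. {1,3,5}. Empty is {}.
Constraint 1 (Z != U) on D(Z)={3,5,6,7,8,9} D(U)={3,4,5,7,8,9}: no change
So after constraint 1: D(Z) = {3,5,6,7,8,9}

Answer: {3,5,6,7,8,9}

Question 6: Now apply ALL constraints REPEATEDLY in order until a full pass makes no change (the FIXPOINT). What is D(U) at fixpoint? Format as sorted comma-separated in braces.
Answer: {3,4,5,7,8,9}

Derivation:
pass 0 (initial): D(U)={3,4,5,7,8,9}
pass 1: V {3,4,5,8,9}->{3,4,5}; W {4,5,7}->{4,5}; Z {3,5,6,7,8,9}->{7,8,9}
pass 2: no change
Fixpoint after 2 passes: D(U) = {3,4,5,7,8,9}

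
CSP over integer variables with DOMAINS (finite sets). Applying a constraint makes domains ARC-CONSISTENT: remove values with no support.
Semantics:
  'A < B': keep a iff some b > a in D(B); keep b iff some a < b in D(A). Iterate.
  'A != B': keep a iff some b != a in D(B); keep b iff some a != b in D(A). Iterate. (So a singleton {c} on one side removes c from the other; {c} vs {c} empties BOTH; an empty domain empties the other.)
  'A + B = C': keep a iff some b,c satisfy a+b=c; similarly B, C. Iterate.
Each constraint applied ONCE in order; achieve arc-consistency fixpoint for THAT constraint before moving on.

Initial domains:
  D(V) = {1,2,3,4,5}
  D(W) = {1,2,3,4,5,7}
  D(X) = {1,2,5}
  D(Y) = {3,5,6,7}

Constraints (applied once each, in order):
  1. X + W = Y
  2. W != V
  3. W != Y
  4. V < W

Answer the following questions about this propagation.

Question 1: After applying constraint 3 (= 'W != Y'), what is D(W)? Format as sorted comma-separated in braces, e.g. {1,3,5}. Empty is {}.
Answer: {1,2,3,4,5}

Derivation:
Constraint 1 (X + W = Y) on D(X)={1,2,5} D(W)={1,2,3,4,5,7} D(Y)={3,5,6,7}: W {1,2,3,4,5,7}->{1,2,3,4,5}
Constraint 2 (W != V) on D(W)={1,2,3,4,5} D(V)={1,2,3,4,5}: no change
Constraint 3 (W != Y) on D(W)={1,2,3,4,5} D(Y)={3,5,6,7}: no change
So after constraint 3: D(W) = {1,2,3,4,5}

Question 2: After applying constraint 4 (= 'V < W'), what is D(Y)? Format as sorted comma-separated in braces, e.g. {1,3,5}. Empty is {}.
Constraint 1 (X + W = Y) on D(X)={1,2,5} D(W)={1,2,3,4,5,7} D(Y)={3,5,6,7}: W {1,2,3,4,5,7}->{1,2,3,4,5}
Constraint 2 (W != V) on D(W)={1,2,3,4,5} D(V)={1,2,3,4,5}: no change
Constraint 3 (W != Y) on D(W)={1,2,3,4,5} D(Y)={3,5,6,7}: no change
Constraint 4 (V < W) on D(V)={1,2,3,4,5} D(W)={1,2,3,4,5}: V {1,2,3,4,5}->{1,2,3,4}; W {1,2,3,4,5}->{2,3,4,5}
So after constraint 4: D(Y) = {3,5,6,7}

Answer: {3,5,6,7}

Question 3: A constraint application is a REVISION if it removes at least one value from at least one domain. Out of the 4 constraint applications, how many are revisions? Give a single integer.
Constraint 1 (X + W = Y) on D(X)={1,2,5} D(W)={1,2,3,4,5,7} D(Y)={3,5,6,7}: W {1,2,3,4,5,7}->{1,2,3,4,5} => REVISION
Constraint 2 (W != V) on D(W)={1,2,3,4,5} D(V)={1,2,3,4,5}: no change => not a revision
Constraint 3 (W != Y) on D(W)={1,2,3,4,5} D(Y)={3,5,6,7}: no change => not a revision
Constraint 4 (V < W) on D(V)={1,2,3,4,5} D(W)={1,2,3,4,5}: V {1,2,3,4,5}->{1,2,3,4}; W {1,2,3,4,5}->{2,3,4,5} => REVISION
Total revisions = 2

Answer: 2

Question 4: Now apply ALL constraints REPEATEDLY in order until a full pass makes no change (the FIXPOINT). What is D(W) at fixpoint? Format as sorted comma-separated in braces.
pass 0 (initial): D(W)={1,2,3,4,5,7}
pass 1: V {1,2,3,4,5}->{1,2,3,4}; W {1,2,3,4,5,7}->{2,3,4,5}
pass 2: no change
Fixpoint after 2 passes: D(W) = {2,3,4,5}

Answer: {2,3,4,5}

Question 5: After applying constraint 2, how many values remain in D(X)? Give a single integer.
Constraint 1 (X + W = Y) on D(X)={1,2,5} D(W)={1,2,3,4,5,7} D(Y)={3,5,6,7}: W {1,2,3,4,5,7}->{1,2,3,4,5}
Constraint 2 (W != V) on D(W)={1,2,3,4,5} D(V)={1,2,3,4,5}: no change
So after constraint 2: D(X)={1,2,5}, size = 3

Answer: 3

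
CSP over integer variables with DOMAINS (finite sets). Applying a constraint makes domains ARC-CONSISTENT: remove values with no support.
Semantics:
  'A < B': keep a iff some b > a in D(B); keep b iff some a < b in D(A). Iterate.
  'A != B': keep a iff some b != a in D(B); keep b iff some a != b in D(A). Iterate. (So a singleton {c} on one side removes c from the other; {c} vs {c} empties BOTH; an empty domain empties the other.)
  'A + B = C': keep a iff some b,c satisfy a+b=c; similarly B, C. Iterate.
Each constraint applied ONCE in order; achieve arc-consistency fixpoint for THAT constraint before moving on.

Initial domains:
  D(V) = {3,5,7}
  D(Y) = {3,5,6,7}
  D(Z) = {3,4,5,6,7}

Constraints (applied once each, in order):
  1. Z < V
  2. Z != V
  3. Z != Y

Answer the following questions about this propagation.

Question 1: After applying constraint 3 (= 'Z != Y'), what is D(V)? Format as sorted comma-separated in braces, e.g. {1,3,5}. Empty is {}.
Answer: {5,7}

Derivation:
Constraint 1 (Z < V) on D(Z)={3,4,5,6,7} D(V)={3,5,7}: Z {3,4,5,6,7}->{3,4,5,6}; V {3,5,7}->{5,7}
Constraint 2 (Z != V) on D(Z)={3,4,5,6} D(V)={5,7}: no change
Constraint 3 (Z != Y) on D(Z)={3,4,5,6} D(Y)={3,5,6,7}: no change
So after constraint 3: D(V) = {5,7}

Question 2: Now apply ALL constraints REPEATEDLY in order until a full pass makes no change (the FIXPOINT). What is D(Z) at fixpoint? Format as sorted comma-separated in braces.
pass 0 (initial): D(Z)={3,4,5,6,7}
pass 1: V {3,5,7}->{5,7}; Z {3,4,5,6,7}->{3,4,5,6}
pass 2: no change
Fixpoint after 2 passes: D(Z) = {3,4,5,6}

Answer: {3,4,5,6}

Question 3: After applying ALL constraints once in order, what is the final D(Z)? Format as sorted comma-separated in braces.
Constraint 1 (Z < V) on D(Z)={3,4,5,6,7} D(V)={3,5,7}: Z {3,4,5,6,7}->{3,4,5,6}; V {3,5,7}->{5,7}
Constraint 2 (Z != V) on D(Z)={3,4,5,6} D(V)={5,7}: no change
Constraint 3 (Z != Y) on D(Z)={3,4,5,6} D(Y)={3,5,6,7}: no change
So after all 3 constraints: D(Z) = {3,4,5,6}

Answer: {3,4,5,6}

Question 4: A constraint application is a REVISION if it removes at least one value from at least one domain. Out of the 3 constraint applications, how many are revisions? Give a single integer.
Constraint 1 (Z < V) on D(Z)={3,4,5,6,7} D(V)={3,5,7}: Z {3,4,5,6,7}->{3,4,5,6}; V {3,5,7}->{5,7} => REVISION
Constraint 2 (Z != V) on D(Z)={3,4,5,6} D(V)={5,7}: no change => not a revision
Constraint 3 (Z != Y) on D(Z)={3,4,5,6} D(Y)={3,5,6,7}: no change => not a revision
Total revisions = 1

Answer: 1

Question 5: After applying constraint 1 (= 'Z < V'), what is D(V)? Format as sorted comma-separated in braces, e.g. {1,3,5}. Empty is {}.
Answer: {5,7}

Derivation:
Constraint 1 (Z < V) on D(Z)={3,4,5,6,7} D(V)={3,5,7}: Z {3,4,5,6,7}->{3,4,5,6}; V {3,5,7}->{5,7}
So after constraint 1: D(V) = {5,7}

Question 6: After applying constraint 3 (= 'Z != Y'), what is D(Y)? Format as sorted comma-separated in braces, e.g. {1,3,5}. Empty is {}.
Constraint 1 (Z < V) on D(Z)={3,4,5,6,7} D(V)={3,5,7}: Z {3,4,5,6,7}->{3,4,5,6}; V {3,5,7}->{5,7}
Constraint 2 (Z != V) on D(Z)={3,4,5,6} D(V)={5,7}: no change
Constraint 3 (Z != Y) on D(Z)={3,4,5,6} D(Y)={3,5,6,7}: no change
So after constraint 3: D(Y) = {3,5,6,7}

Answer: {3,5,6,7}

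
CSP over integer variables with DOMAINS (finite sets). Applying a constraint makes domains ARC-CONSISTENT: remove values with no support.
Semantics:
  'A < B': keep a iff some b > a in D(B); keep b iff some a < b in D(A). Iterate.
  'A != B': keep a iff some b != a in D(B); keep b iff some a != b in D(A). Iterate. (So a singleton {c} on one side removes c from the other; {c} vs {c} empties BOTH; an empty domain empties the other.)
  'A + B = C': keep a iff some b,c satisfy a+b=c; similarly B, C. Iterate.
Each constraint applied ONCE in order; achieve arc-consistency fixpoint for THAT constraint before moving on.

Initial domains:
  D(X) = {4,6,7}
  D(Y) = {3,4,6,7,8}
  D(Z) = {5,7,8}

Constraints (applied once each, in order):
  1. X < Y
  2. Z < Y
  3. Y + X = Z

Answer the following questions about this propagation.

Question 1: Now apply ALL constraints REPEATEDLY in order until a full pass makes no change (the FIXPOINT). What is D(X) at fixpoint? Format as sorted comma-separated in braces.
Answer: {}

Derivation:
pass 0 (initial): D(X)={4,6,7}
pass 1: X {4,6,7}->{}; Y {3,4,6,7,8}->{}; Z {5,7,8}->{}
pass 2: no change
Fixpoint after 2 passes: D(X) = {}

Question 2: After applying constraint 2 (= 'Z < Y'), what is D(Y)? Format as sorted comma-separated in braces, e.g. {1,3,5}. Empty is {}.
Answer: {6,7,8}

Derivation:
Constraint 1 (X < Y) on D(X)={4,6,7} D(Y)={3,4,6,7,8}: Y {3,4,6,7,8}->{6,7,8}
Constraint 2 (Z < Y) on D(Z)={5,7,8} D(Y)={6,7,8}: Z {5,7,8}->{5,7}
So after constraint 2: D(Y) = {6,7,8}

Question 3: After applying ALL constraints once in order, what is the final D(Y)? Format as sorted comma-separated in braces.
Constraint 1 (X < Y) on D(X)={4,6,7} D(Y)={3,4,6,7,8}: Y {3,4,6,7,8}->{6,7,8}
Constraint 2 (Z < Y) on D(Z)={5,7,8} D(Y)={6,7,8}: Z {5,7,8}->{5,7}
Constraint 3 (Y + X = Z) on D(Y)={6,7,8} D(X)={4,6,7} D(Z)={5,7}: Y {6,7,8}->{}; X {4,6,7}->{}; Z {5,7}->{}
So after all 3 constraints: D(Y) = {}

Answer: {}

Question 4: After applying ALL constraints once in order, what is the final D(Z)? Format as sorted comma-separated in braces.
Answer: {}

Derivation:
Constraint 1 (X < Y) on D(X)={4,6,7} D(Y)={3,4,6,7,8}: Y {3,4,6,7,8}->{6,7,8}
Constraint 2 (Z < Y) on D(Z)={5,7,8} D(Y)={6,7,8}: Z {5,7,8}->{5,7}
Constraint 3 (Y + X = Z) on D(Y)={6,7,8} D(X)={4,6,7} D(Z)={5,7}: Y {6,7,8}->{}; X {4,6,7}->{}; Z {5,7}->{}
So after all 3 constraints: D(Z) = {}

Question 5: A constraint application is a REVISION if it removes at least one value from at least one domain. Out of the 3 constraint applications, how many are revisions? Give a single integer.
Constraint 1 (X < Y) on D(X)={4,6,7} D(Y)={3,4,6,7,8}: Y {3,4,6,7,8}->{6,7,8} => REVISION
Constraint 2 (Z < Y) on D(Z)={5,7,8} D(Y)={6,7,8}: Z {5,7,8}->{5,7} => REVISION
Constraint 3 (Y + X = Z) on D(Y)={6,7,8} D(X)={4,6,7} D(Z)={5,7}: Y {6,7,8}->{}; X {4,6,7}->{}; Z {5,7}->{} => REVISION
Total revisions = 3

Answer: 3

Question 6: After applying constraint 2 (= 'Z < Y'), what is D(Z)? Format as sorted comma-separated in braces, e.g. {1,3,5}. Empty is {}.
Constraint 1 (X < Y) on D(X)={4,6,7} D(Y)={3,4,6,7,8}: Y {3,4,6,7,8}->{6,7,8}
Constraint 2 (Z < Y) on D(Z)={5,7,8} D(Y)={6,7,8}: Z {5,7,8}->{5,7}
So after constraint 2: D(Z) = {5,7}

Answer: {5,7}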